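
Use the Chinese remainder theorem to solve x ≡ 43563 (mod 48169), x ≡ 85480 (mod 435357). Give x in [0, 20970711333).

10007201482

Write x = 43563 + 48169·k. Then 48169·k ≡ 85480 − 43563 ≡ 41917 (mod 435357).
Need 48169⁻¹ mod 435357. Extended Euclid on (435357, 48169):
435357 = 9×48169 + 1836
48169 = 26×1836 + 433
1836 = 4×433 + 104
433 = 4×104 + 17
104 = 6×17 + 2
17 = 8×2 + 1
2 = 2×1 + 0
Back-substitute:
1 = 17 − 8·2
1 = −8·104 + 49·17
1 = 49·433 − 204·104
1 = −204·1836 + 865·433
1 = 865·48169 − 22694·1836
1 = −22694·435357 + 205111·48169
48169⁻¹ ≡ 205111 (mod 435357), so k ≡ 205111·41917 ≡ 207751 (mod 435357).
x = 43563 + 48169·207751 = 10007201482.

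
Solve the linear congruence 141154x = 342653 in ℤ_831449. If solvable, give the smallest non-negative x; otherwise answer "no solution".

328844

First find gcd(141154, 831449):
831449 = 5·141154 + 125679
141154 = 1·125679 + 15475
125679 = 8·15475 + 1879
15475 = 8·1879 + 443
1879 = 4·443 + 107
443 = 4·107 + 15
107 = 7·15 + 2
15 = 7·2 + 1
2 = 2·1 + 0
gcd = 1, so a unique solution mod 831449 exists.
Back-substitute for the Bézout coefficients:
1 = 15 − 7·2
1 = −7·107 + 50·15
1 = 50·443 − 207·107
1 = −207·1879 + 878·443
1 = 878·15475 − 7231·1879
1 = −7231·125679 + 58726·15475
1 = 58726·141154 − 65957·125679
1 = −65957·831449 + 388511·141154
So 141154·(388511) ≡ 1 (mod 831449), giving 141154⁻¹ ≡ 388511.
x ≡ 141154⁻¹·342653 ≡ 388511·342653 ≡ 328844 (mod 831449).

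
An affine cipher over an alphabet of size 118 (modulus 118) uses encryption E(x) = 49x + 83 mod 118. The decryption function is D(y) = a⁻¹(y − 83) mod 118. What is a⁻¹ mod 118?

53

Extended Euclidean algorithm:
118 = 2×49 + 20
49 = 2×20 + 9
20 = 2×9 + 2
9 = 4×2 + 1
2 = 2×1 + 0
gcd = 1, so the inverse exists. Back-substitute:
1 = 9 − 4·2
1 = −4·20 + 9·9
1 = 9·49 − 22·20
1 = −22·118 + 53·49
So 49·53 ≡ 1 (mod 118).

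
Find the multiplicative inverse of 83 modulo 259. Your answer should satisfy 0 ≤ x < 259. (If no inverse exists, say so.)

Apply the Euclidean algorithm to 259 and 83:
259 = 3*83 + 10
83 = 8*10 + 3
10 = 3*3 + 1
3 = 3*1 + 0
gcd = 1, so the inverse exists. Back-substitute:
1 = 10 − 3·3
1 = −3·83 + 25·10
1 = 25·259 − 78·83
So 83·(-78) ≡ 1 (mod 259), and -78 ≡ 181 (mod 259).

181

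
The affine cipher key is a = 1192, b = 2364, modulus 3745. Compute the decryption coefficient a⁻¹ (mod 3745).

2083

Extended Euclidean algorithm:
3745 = 3*1192 + 169
1192 = 7*169 + 9
169 = 18*9 + 7
9 = 1*7 + 2
7 = 3*2 + 1
2 = 2*1 + 0
The gcd is 1. Working backward:
1 = 7 − 3·2
1 = −3·9 + 4·7
1 = 4·169 − 75·9
1 = −75·1192 + 529·169
1 = 529·3745 − 1662·1192
Hence 1192⁻¹ ≡ -1662 ≡ 2083 (mod 3745).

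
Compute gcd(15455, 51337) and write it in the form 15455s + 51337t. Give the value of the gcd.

11

Euclidean algorithm:
51337 = 3×15455 + 4972
15455 = 3×4972 + 539
4972 = 9×539 + 121
539 = 4×121 + 55
121 = 2×55 + 11
55 = 5×11 + 0
gcd(15455, 51337) = 11.
Express as a combination:
11 = 121 − 2·55
11 = −2·539 + 9·121
11 = 9·4972 − 83·539
11 = −83·15455 + 258·4972
11 = 258·51337 − 857·15455
So 11 = (258)·51337 + (-857)·15455.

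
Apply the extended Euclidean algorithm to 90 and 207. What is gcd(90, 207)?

Repeated division:
207 = 2·90 + 27
90 = 3·27 + 9
27 = 3·9 + 0
gcd(90, 207) = 9.
Back-substituting:
9 = 90 − 3·27
9 = −3·207 + 7·90
So 9 = (-3)·207 + (7)·90.

9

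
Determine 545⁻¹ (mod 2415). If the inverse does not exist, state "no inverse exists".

no inverse exists

Euclidean algorithm on 2415, 545:
2415 = 4×545 + 235
545 = 2×235 + 75
235 = 3×75 + 10
75 = 7×10 + 5
10 = 2×5 + 0
The gcd is 5, not 1, hence no inverse exists.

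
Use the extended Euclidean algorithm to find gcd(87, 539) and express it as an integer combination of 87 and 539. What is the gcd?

Repeated division:
539 = 6·87 + 17
87 = 5·17 + 2
17 = 8·2 + 1
2 = 2·1 + 0
gcd(87, 539) = 1.
Back-substituting:
1 = 17 − 8·2
1 = −8·87 + 41·17
1 = 41·539 − 254·87
So 1 = (41)·539 + (-254)·87.

1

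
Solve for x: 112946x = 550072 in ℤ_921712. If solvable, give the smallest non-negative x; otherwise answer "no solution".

First find gcd(112946, 921712):
921712 = 8·112946 + 18144
112946 = 6·18144 + 4082
18144 = 4·4082 + 1816
4082 = 2·1816 + 450
1816 = 4·450 + 16
450 = 28·16 + 2
16 = 8·2 + 0
gcd = 2 and 2 | 550072, so solutions exist. Divide through by 2: 56473x ≡ 275036 (mod 460856).
Now find 56473⁻¹ mod 460856:
460856 = 8·56473 + 9072
56473 = 6·9072 + 2041
9072 = 4·2041 + 908
2041 = 2·908 + 225
908 = 4·225 + 8
225 = 28·8 + 1
8 = 8·1 + 0
Back-substitute:
1 = 225 − 28·8
1 = −28·908 + 113·225
1 = 113·2041 − 254·908
1 = −254·9072 + 1129·2041
1 = 1129·56473 − 7028·9072
1 = −7028·460856 + 57353·56473
So 56473⁻¹ ≡ 57353 (mod 460856).
Then x ≡ 57353·275036 ≡ 421396 (mod 460856); the smallest non-negative solution is x = 421396.

421396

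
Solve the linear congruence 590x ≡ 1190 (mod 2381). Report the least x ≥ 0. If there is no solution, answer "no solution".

First find gcd(590, 2381):
2381 = 4×590 + 21
590 = 28×21 + 2
21 = 10×2 + 1
2 = 2×1 + 0
gcd = 1, so a unique solution mod 2381 exists.
Back-substitute for the Bézout coefficients:
1 = 21 − 10·2
1 = −10·590 + 281·21
1 = 281·2381 − 1134·590
So 590·(-1134) ≡ 1 (mod 2381), giving 590⁻¹ ≡ 1247.
x ≡ 590⁻¹·1190 ≡ 1247·1190 ≡ 567 (mod 2381).

567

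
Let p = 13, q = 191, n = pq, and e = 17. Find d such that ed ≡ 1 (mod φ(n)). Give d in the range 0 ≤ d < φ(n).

φ(n) = (p−1)(q−1) = 12·190 = 2280.
Need d with 17·d ≡ 1 (mod 2280). Apply the extended Euclidean algorithm:
2280 = 134·17 + 2
17 = 8·2 + 1
2 = 2·1 + 0
Back-substitute:
1 = 17 − 8·2
1 = −8·2280 + 1073·17
So 17·1073 ≡ 1 (mod 2280), hence d = 1073.

1073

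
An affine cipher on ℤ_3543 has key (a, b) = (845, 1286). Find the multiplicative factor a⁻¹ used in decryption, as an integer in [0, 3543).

Apply the Euclidean algorithm to 3543 and 845:
3543 = 4×845 + 163
845 = 5×163 + 30
163 = 5×30 + 13
30 = 2×13 + 4
13 = 3×4 + 1
4 = 4×1 + 0
Since gcd(845, 3543) = 1, back-substitute to write 1 as a combination:
1 = 13 − 3·4
1 = −3·30 + 7·13
1 = 7·163 − 38·30
1 = −38·845 + 197·163
1 = 197·3543 − 826·845
Thus 845·(-826) ≡ 1 (mod 3543); reducing, -826 mod 3543 = 2717.

2717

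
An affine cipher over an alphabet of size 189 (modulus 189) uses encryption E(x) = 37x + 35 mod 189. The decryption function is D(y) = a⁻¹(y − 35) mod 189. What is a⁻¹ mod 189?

gcd(189, 37) by repeated division:
189 = 5×37 + 4
37 = 9×4 + 1
4 = 4×1 + 0
gcd = 1, so the inverse exists. Back-substitute:
1 = 37 − 9·4
1 = −9·189 + 46·37
So 37·46 ≡ 1 (mod 189).

46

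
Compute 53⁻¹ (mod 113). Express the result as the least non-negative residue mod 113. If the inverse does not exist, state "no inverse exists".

Extended Euclidean algorithm:
113 = 2×53 + 7
53 = 7×7 + 4
7 = 1×4 + 3
4 = 1×3 + 1
3 = 3×1 + 0
The gcd is 1. Working backward:
1 = 4 − 3
1 = −7 + 2·4
1 = 2·53 − 15·7
1 = −15·113 + 32·53
So 53·32 ≡ 1 (mod 113).

32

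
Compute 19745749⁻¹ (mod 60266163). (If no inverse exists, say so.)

Apply the Euclidean algorithm to 60266163 and 19745749:
60266163 = 3*19745749 + 1028916
19745749 = 19*1028916 + 196345
1028916 = 5*196345 + 47191
196345 = 4*47191 + 7581
47191 = 6*7581 + 1705
7581 = 4*1705 + 761
1705 = 2*761 + 183
761 = 4*183 + 29
183 = 6*29 + 9
29 = 3*9 + 2
9 = 4*2 + 1
2 = 2*1 + 0
gcd = 1, so the inverse exists. Back-substitute:
1 = 9 − 4·2
1 = −4·29 + 13·9
1 = 13·183 − 82·29
1 = −82·761 + 341·183
1 = 341·1705 − 764·761
1 = −764·7581 + 3397·1705
1 = 3397·47191 − 21146·7581
1 = −21146·196345 + 87981·47191
1 = 87981·1028916 − 461051·196345
1 = −461051·19745749 + 8847950·1028916
1 = 8847950·60266163 − 27004901·19745749
Thus 19745749·(-27004901) ≡ 1 (mod 60266163); reducing, -27004901 mod 60266163 = 33261262.

33261262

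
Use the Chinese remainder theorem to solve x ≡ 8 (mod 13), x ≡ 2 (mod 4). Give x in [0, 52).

34

Write x = 8 + 13·k. Then 13·k ≡ 2 − 8 ≡ 2 (mod 4).
Need 13⁻¹ mod 4. Extended Euclid on (4, 1):
4 = 4×1 + 0
13⁻¹ ≡ 1 (mod 4), so k ≡ 1·2 ≡ 2 (mod 4).
x = 8 + 13·2 = 34.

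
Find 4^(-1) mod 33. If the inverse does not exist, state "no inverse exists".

Apply the Euclidean algorithm to 33 and 4:
33 = 8*4 + 1
4 = 4*1 + 0
Since gcd(4, 33) = 1, back-substitute to write 1 as a combination:
1 = 33 − 8·4
So 4·(-8) ≡ 1 (mod 33), and -8 ≡ 25 (mod 33).

25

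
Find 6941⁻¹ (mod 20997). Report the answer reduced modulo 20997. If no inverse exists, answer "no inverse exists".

Apply the Euclidean algorithm to 20997 and 6941:
20997 = 3*6941 + 174
6941 = 39*174 + 155
174 = 1*155 + 19
155 = 8*19 + 3
19 = 6*3 + 1
3 = 3*1 + 0
The gcd is 1. Working backward:
1 = 19 − 6·3
1 = −6·155 + 49·19
1 = 49·174 − 55·155
1 = −55·6941 + 2194·174
1 = 2194·20997 − 6637·6941
So 6941·(-6637) ≡ 1 (mod 20997), and -6637 ≡ 14360 (mod 20997).

14360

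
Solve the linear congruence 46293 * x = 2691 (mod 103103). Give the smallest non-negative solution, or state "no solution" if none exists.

First find gcd(46293, 103103):
103103 = 2·46293 + 10517
46293 = 4·10517 + 4225
10517 = 2·4225 + 2067
4225 = 2·2067 + 91
2067 = 22·91 + 65
91 = 1·65 + 26
65 = 2·26 + 13
26 = 2·13 + 0
gcd = 13 and 13 | 2691, so solutions exist. Divide through by 13: 3561x ≡ 207 (mod 7931).
Now find 3561⁻¹ mod 7931:
7931 = 2*3561 + 809
3561 = 4*809 + 325
809 = 2*325 + 159
325 = 2*159 + 7
159 = 22*7 + 5
7 = 1*5 + 2
5 = 2*2 + 1
2 = 2*1 + 0
Back-substitute:
1 = 5 − 2·2
1 = −2·7 + 3·5
1 = 3·159 − 68·7
1 = −68·325 + 139·159
1 = 139·809 − 346·325
1 = −346·3561 + 1523·809
1 = 1523·7931 − 3392·3561
So 3561·(-3392) ≡ 1 (mod 7931), i.e. 3561⁻¹ ≡ 4539.
Then x ≡ 4539·207 ≡ 3715 (mod 7931); the smallest non-negative solution is x = 3715.

3715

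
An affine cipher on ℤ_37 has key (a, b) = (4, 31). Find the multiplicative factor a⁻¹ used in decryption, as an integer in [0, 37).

28

Apply the Euclidean algorithm to 37 and 4:
37 = 9*4 + 1
4 = 4*1 + 0
Since gcd(4, 37) = 1, back-substitute to write 1 as a combination:
1 = 37 − 9·4
So 4·(-9) ≡ 1 (mod 37), and -9 ≡ 28 (mod 37).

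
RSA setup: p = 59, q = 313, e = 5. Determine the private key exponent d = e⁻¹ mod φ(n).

φ(n) = (p−1)(q−1) = 58·312 = 18096.
Need d with 5·d ≡ 1 (mod 18096). Apply the extended Euclidean algorithm:
18096 = 3619*5 + 1
5 = 5*1 + 0
Back-substitute:
1 = 18096 − 3619·5
So 5·(-3619) ≡ 1 (mod 18096), hence d ≡ -3619 ≡ 14477 (mod 18096).

14477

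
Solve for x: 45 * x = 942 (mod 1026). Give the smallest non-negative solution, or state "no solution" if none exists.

no solution

gcd(45, 1026):
1026 = 22·45 + 36
45 = 1·36 + 9
36 = 4·9 + 0
gcd = 9, but 9 ∤ 942, so the congruence has no solution.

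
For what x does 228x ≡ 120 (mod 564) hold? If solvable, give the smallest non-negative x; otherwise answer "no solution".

First find gcd(228, 564):
564 = 2*228 + 108
228 = 2*108 + 12
108 = 9*12 + 0
gcd = 12 and 12 | 120, so solutions exist. Divide through by 12: 19x ≡ 10 (mod 47).
Now find 19⁻¹ mod 47:
47 = 2·19 + 9
19 = 2·9 + 1
9 = 9·1 + 0
Back-substitute:
1 = 19 − 2·9
1 = −2·47 + 5·19
So 19⁻¹ ≡ 5 (mod 47).
Then x ≡ 5·10 ≡ 3 (mod 47); the smallest non-negative solution is x = 3.

3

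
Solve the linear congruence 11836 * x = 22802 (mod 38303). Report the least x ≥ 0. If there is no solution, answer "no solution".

First find gcd(11836, 38303):
38303 = 3*11836 + 2795
11836 = 4*2795 + 656
2795 = 4*656 + 171
656 = 3*171 + 143
171 = 1*143 + 28
143 = 5*28 + 3
28 = 9*3 + 1
3 = 3*1 + 0
gcd = 1, so a unique solution mod 38303 exists.
Back-substitute for the Bézout coefficients:
1 = 28 − 9·3
1 = −9·143 + 46·28
1 = 46·171 − 55·143
1 = −55·656 + 211·171
1 = 211·2795 − 899·656
1 = −899·11836 + 3807·2795
1 = 3807·38303 − 12320·11836
So 11836·(-12320) ≡ 1 (mod 38303), giving 11836⁻¹ ≡ 25983.
x ≡ 11836⁻¹·22802 ≡ 25983·22802 ≡ 31865 (mod 38303).

31865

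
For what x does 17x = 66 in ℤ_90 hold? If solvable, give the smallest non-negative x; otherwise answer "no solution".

First find gcd(17, 90):
90 = 5*17 + 5
17 = 3*5 + 2
5 = 2*2 + 1
2 = 2*1 + 0
gcd = 1, so a unique solution mod 90 exists.
Back-substitute for the Bézout coefficients:
1 = 5 − 2·2
1 = −2·17 + 7·5
1 = 7·90 − 37·17
So 17·(-37) ≡ 1 (mod 90), giving 17⁻¹ ≡ 53.
x ≡ 17⁻¹·66 ≡ 53·66 ≡ 78 (mod 90).

78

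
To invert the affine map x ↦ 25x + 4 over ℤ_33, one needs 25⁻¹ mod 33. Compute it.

4

gcd(33, 25) by repeated division:
33 = 1*25 + 8
25 = 3*8 + 1
8 = 8*1 + 0
The gcd is 1. Working backward:
1 = 25 − 3·8
1 = −3·33 + 4·25
So 25·4 ≡ 1 (mod 33).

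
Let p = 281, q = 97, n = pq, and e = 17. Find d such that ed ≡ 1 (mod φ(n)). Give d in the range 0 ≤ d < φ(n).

φ(n) = (p−1)(q−1) = 280·96 = 26880.
Need d with 17·d ≡ 1 (mod 26880). Apply the extended Euclidean algorithm:
26880 = 1581×17 + 3
17 = 5×3 + 2
3 = 1×2 + 1
2 = 2×1 + 0
Back-substitute:
1 = 3 − 2
1 = −17 + 6·3
1 = 6·26880 − 9487·17
So 17·(-9487) ≡ 1 (mod 26880), hence d ≡ -9487 ≡ 17393 (mod 26880).

17393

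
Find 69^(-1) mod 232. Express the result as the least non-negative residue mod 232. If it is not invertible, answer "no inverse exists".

37

Run Euclid on (232, 69):
232 = 3×69 + 25
69 = 2×25 + 19
25 = 1×19 + 6
19 = 3×6 + 1
6 = 6×1 + 0
Since gcd(69, 232) = 1, back-substitute to write 1 as a combination:
1 = 19 − 3·6
1 = −3·25 + 4·19
1 = 4·69 − 11·25
1 = −11·232 + 37·69
So 69·37 ≡ 1 (mod 232).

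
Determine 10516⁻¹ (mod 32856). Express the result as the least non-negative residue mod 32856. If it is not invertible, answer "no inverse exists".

Compute gcd(10516, 32856):
32856 = 3·10516 + 1308
10516 = 8·1308 + 52
1308 = 25·52 + 8
52 = 6·8 + 4
8 = 2·4 + 0
The gcd is 4, not 1, hence no inverse exists.

no inverse exists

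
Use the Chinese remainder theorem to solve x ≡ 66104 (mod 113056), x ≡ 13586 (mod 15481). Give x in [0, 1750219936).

1629203064

Write x = 66104 + 113056·k. Then 113056·k ≡ 13586 − 66104 ≡ 9406 (mod 15481).
Need 113056⁻¹ mod 15481. Extended Euclid on (15481, 4689):
15481 = 3×4689 + 1414
4689 = 3×1414 + 447
1414 = 3×447 + 73
447 = 6×73 + 9
73 = 8×9 + 1
9 = 9×1 + 0
Back-substitute:
1 = 73 − 8·9
1 = −8·447 + 49·73
1 = 49·1414 − 155·447
1 = −155·4689 + 514·1414
1 = 514·15481 − 1697·4689
113056⁻¹ ≡ 13784 (mod 15481), so k ≡ 13784·9406 ≡ 14410 (mod 15481).
x = 66104 + 113056·14410 = 1629203064.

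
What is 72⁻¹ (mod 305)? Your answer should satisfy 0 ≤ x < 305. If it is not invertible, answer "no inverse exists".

Extended Euclidean algorithm:
305 = 4·72 + 17
72 = 4·17 + 4
17 = 4·4 + 1
4 = 4·1 + 0
The gcd is 1. Working backward:
1 = 17 − 4·4
1 = −4·72 + 17·17
1 = 17·305 − 72·72
Thus 72·(-72) ≡ 1 (mod 305); reducing, -72 mod 305 = 233.

233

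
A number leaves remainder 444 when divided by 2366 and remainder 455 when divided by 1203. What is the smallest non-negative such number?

Write x = 444 + 2366·k. Then 2366·k ≡ 455 − 444 ≡ 11 (mod 1203).
Need 2366⁻¹ mod 1203. Extended Euclid on (1203, 1163):
1203 = 1×1163 + 40
1163 = 29×40 + 3
40 = 13×3 + 1
3 = 3×1 + 0
Back-substitute:
1 = 40 − 13·3
1 = −13·1163 + 378·40
1 = 378·1203 − 391·1163
2366⁻¹ ≡ 812 (mod 1203), so k ≡ 812·11 ≡ 511 (mod 1203).
x = 444 + 2366·511 = 1209470.

1209470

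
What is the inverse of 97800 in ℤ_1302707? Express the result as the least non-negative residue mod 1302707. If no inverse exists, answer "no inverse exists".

90004

Apply the Euclidean algorithm to 1302707 and 97800:
1302707 = 13*97800 + 31307
97800 = 3*31307 + 3879
31307 = 8*3879 + 275
3879 = 14*275 + 29
275 = 9*29 + 14
29 = 2*14 + 1
14 = 14*1 + 0
Since gcd(97800, 1302707) = 1, back-substitute to write 1 as a combination:
1 = 29 − 2·14
1 = −2·275 + 19·29
1 = 19·3879 − 268·275
1 = −268·31307 + 2163·3879
1 = 2163·97800 − 6757·31307
1 = −6757·1302707 + 90004·97800
So 97800·90004 ≡ 1 (mod 1302707).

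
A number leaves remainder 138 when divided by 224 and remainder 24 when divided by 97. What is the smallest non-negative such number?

Write x = 138 + 224·k. Then 224·k ≡ 24 − 138 ≡ 80 (mod 97).
Need 224⁻¹ mod 97. Extended Euclid on (97, 30):
97 = 3×30 + 7
30 = 4×7 + 2
7 = 3×2 + 1
2 = 2×1 + 0
Back-substitute:
1 = 7 − 3·2
1 = −3·30 + 13·7
1 = 13·97 − 42·30
224⁻¹ ≡ 55 (mod 97), so k ≡ 55·80 ≡ 35 (mod 97).
x = 138 + 224·35 = 7978.

7978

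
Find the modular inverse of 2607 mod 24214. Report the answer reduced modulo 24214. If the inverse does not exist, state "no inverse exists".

7319

Apply the Euclidean algorithm to 24214 and 2607:
24214 = 9×2607 + 751
2607 = 3×751 + 354
751 = 2×354 + 43
354 = 8×43 + 10
43 = 4×10 + 3
10 = 3×3 + 1
3 = 3×1 + 0
Since gcd(2607, 24214) = 1, back-substitute to write 1 as a combination:
1 = 10 − 3·3
1 = −3·43 + 13·10
1 = 13·354 − 107·43
1 = −107·751 + 227·354
1 = 227·2607 − 788·751
1 = −788·24214 + 7319·2607
So 2607·7319 ≡ 1 (mod 24214).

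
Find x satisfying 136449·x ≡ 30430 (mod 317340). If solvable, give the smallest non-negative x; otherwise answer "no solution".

gcd(136449, 317340):
317340 = 2·136449 + 44442
136449 = 3·44442 + 3123
44442 = 14·3123 + 720
3123 = 4·720 + 243
720 = 2·243 + 234
243 = 1·234 + 9
234 = 26·9 + 0
gcd = 9, but 9 ∤ 30430, so the congruence has no solution.

no solution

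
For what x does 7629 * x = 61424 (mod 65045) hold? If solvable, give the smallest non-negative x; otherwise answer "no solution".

33251

First find gcd(7629, 65045):
65045 = 8·7629 + 4013
7629 = 1·4013 + 3616
4013 = 1·3616 + 397
3616 = 9·397 + 43
397 = 9·43 + 10
43 = 4·10 + 3
10 = 3·3 + 1
3 = 3·1 + 0
gcd = 1, so a unique solution mod 65045 exists.
Back-substitute for the Bézout coefficients:
1 = 10 − 3·3
1 = −3·43 + 13·10
1 = 13·397 − 120·43
1 = −120·3616 + 1093·397
1 = 1093·4013 − 1213·3616
1 = −1213·7629 + 2306·4013
1 = 2306·65045 − 19661·7629
So 7629·(-19661) ≡ 1 (mod 65045), giving 7629⁻¹ ≡ 45384.
x ≡ 7629⁻¹·61424 ≡ 45384·61424 ≡ 33251 (mod 65045).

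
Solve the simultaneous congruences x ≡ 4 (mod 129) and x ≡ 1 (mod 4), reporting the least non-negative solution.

133

Write x = 4 + 129·k. Then 129·k ≡ 1 − 4 ≡ 1 (mod 4).
Need 129⁻¹ mod 4. Extended Euclid on (4, 1):
4 = 4*1 + 0
129⁻¹ ≡ 1 (mod 4), so k ≡ 1·1 ≡ 1 (mod 4).
x = 4 + 129·1 = 133.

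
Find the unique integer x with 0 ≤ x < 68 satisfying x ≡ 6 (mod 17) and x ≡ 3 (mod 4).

Write x = 6 + 17·k. Then 17·k ≡ 3 − 6 ≡ 1 (mod 4).
Need 17⁻¹ mod 4. Extended Euclid on (4, 1):
4 = 4·1 + 0
17⁻¹ ≡ 1 (mod 4), so k ≡ 1·1 ≡ 1 (mod 4).
x = 6 + 17·1 = 23.

23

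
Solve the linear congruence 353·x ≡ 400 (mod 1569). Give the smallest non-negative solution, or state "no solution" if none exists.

First find gcd(353, 1569):
1569 = 4*353 + 157
353 = 2*157 + 39
157 = 4*39 + 1
39 = 39*1 + 0
gcd = 1, so a unique solution mod 1569 exists.
Back-substitute for the Bézout coefficients:
1 = 157 − 4·39
1 = −4·353 + 9·157
1 = 9·1569 − 40·353
So 353·(-40) ≡ 1 (mod 1569), giving 353⁻¹ ≡ 1529.
x ≡ 353⁻¹·400 ≡ 1529·400 ≡ 1259 (mod 1569).

1259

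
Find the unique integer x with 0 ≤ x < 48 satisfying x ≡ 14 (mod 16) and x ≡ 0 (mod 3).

Write x = 14 + 16·k. Then 16·k ≡ 0 − 14 ≡ 1 (mod 3).
Need 16⁻¹ mod 3. Extended Euclid on (3, 1):
3 = 3·1 + 0
16⁻¹ ≡ 1 (mod 3), so k ≡ 1·1 ≡ 1 (mod 3).
x = 14 + 16·1 = 30.

30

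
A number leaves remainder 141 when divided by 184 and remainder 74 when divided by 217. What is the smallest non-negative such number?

31973

Write x = 141 + 184·k. Then 184·k ≡ 74 − 141 ≡ 150 (mod 217).
Need 184⁻¹ mod 217. Extended Euclid on (217, 184):
217 = 1*184 + 33
184 = 5*33 + 19
33 = 1*19 + 14
19 = 1*14 + 5
14 = 2*5 + 4
5 = 1*4 + 1
4 = 4*1 + 0
Back-substitute:
1 = 5 − 4
1 = −14 + 3·5
1 = 3·19 − 4·14
1 = −4·33 + 7·19
1 = 7·184 − 39·33
1 = −39·217 + 46·184
184⁻¹ ≡ 46 (mod 217), so k ≡ 46·150 ≡ 173 (mod 217).
x = 141 + 184·173 = 31973.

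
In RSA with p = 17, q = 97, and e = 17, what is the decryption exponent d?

1265

φ(n) = (p−1)(q−1) = 16·96 = 1536.
Need d with 17·d ≡ 1 (mod 1536). Apply the extended Euclidean algorithm:
1536 = 90·17 + 6
17 = 2·6 + 5
6 = 1·5 + 1
5 = 5·1 + 0
Back-substitute:
1 = 6 − 5
1 = −17 + 3·6
1 = 3·1536 − 271·17
So 17·(-271) ≡ 1 (mod 1536), hence d ≡ -271 ≡ 1265 (mod 1536).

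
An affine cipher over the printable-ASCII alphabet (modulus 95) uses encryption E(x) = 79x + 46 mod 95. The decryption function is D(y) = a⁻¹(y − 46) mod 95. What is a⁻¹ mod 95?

89

Extended Euclidean algorithm:
95 = 1×79 + 16
79 = 4×16 + 15
16 = 1×15 + 1
15 = 15×1 + 0
gcd = 1, so the inverse exists. Back-substitute:
1 = 16 − 15
1 = −79 + 5·16
1 = 5·95 − 6·79
Hence 79⁻¹ ≡ -6 ≡ 89 (mod 95).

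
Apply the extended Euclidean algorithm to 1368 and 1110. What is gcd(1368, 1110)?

Apply Euclid's algorithm to 1368 and 1110:
1368 = 1*1110 + 258
1110 = 4*258 + 78
258 = 3*78 + 24
78 = 3*24 + 6
24 = 4*6 + 0
gcd(1368, 1110) = 6.
Working backward:
6 = 78 − 3·24
6 = −3·258 + 10·78
6 = 10·1110 − 43·258
6 = −43·1368 + 53·1110
So 6 = (-43)·1368 + (53)·1110.

6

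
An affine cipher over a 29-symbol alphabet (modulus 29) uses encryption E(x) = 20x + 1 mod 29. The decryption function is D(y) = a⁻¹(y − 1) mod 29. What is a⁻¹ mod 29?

Apply the Euclidean algorithm to 29 and 20:
29 = 1*20 + 9
20 = 2*9 + 2
9 = 4*2 + 1
2 = 2*1 + 0
gcd = 1, so the inverse exists. Back-substitute:
1 = 9 − 4·2
1 = −4·20 + 9·9
1 = 9·29 − 13·20
Hence 20⁻¹ ≡ -13 ≡ 16 (mod 29).

16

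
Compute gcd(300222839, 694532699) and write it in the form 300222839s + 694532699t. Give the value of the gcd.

Euclidean algorithm:
694532699 = 2·300222839 + 94087021
300222839 = 3·94087021 + 17961776
94087021 = 5·17961776 + 4278141
17961776 = 4·4278141 + 849212
4278141 = 5·849212 + 32081
849212 = 26·32081 + 15106
32081 = 2·15106 + 1869
15106 = 8·1869 + 154
1869 = 12·154 + 21
154 = 7·21 + 7
21 = 3·7 + 0
gcd(300222839, 694532699) = 7.
Back-substituting:
7 = 154 − 7·21
7 = −7·1869 + 85·154
7 = 85·15106 − 687·1869
7 = −687·32081 + 1459·15106
7 = 1459·849212 − 38621·32081
7 = −38621·4278141 + 194564·849212
7 = 194564·17961776 − 816877·4278141
7 = −816877·94087021 + 4278949·17961776
7 = 4278949·300222839 − 13653724·94087021
7 = −13653724·694532699 + 31586397·300222839
So 7 = (-13653724)·694532699 + (31586397)·300222839.

7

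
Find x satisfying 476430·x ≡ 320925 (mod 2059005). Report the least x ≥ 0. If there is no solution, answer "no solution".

First find gcd(476430, 2059005):
2059005 = 4×476430 + 153285
476430 = 3×153285 + 16575
153285 = 9×16575 + 4110
16575 = 4×4110 + 135
4110 = 30×135 + 60
135 = 2×60 + 15
60 = 4×15 + 0
gcd = 15 and 15 | 320925, so solutions exist. Divide through by 15: 31762x ≡ 21395 (mod 137267).
Now find 31762⁻¹ mod 137267:
137267 = 4*31762 + 10219
31762 = 3*10219 + 1105
10219 = 9*1105 + 274
1105 = 4*274 + 9
274 = 30*9 + 4
9 = 2*4 + 1
4 = 4*1 + 0
Back-substitute:
1 = 9 − 2·4
1 = −2·274 + 61·9
1 = 61·1105 − 246·274
1 = −246·10219 + 2275·1105
1 = 2275·31762 − 7071·10219
1 = −7071·137267 + 30559·31762
So 31762⁻¹ ≡ 30559 (mod 137267).
Then x ≡ 30559·21395 ≡ 7084 (mod 137267); the smallest non-negative solution is x = 7084.

7084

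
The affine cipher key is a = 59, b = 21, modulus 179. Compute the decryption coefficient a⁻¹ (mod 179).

88

gcd(179, 59) by repeated division:
179 = 3·59 + 2
59 = 29·2 + 1
2 = 2·1 + 0
gcd = 1, so the inverse exists. Back-substitute:
1 = 59 − 29·2
1 = −29·179 + 88·59
So 59·88 ≡ 1 (mod 179).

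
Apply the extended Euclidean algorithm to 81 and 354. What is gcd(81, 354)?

Repeated division:
354 = 4*81 + 30
81 = 2*30 + 21
30 = 1*21 + 9
21 = 2*9 + 3
9 = 3*3 + 0
gcd(81, 354) = 3.
Working backward:
3 = 21 − 2·9
3 = −2·30 + 3·21
3 = 3·81 − 8·30
3 = −8·354 + 35·81
So 3 = (-8)·354 + (35)·81.

3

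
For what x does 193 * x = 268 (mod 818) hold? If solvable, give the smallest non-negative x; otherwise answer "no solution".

First find gcd(193, 818):
818 = 4*193 + 46
193 = 4*46 + 9
46 = 5*9 + 1
9 = 9*1 + 0
gcd = 1, so a unique solution mod 818 exists.
Back-substitute for the Bézout coefficients:
1 = 46 − 5·9
1 = −5·193 + 21·46
1 = 21·818 − 89·193
So 193·(-89) ≡ 1 (mod 818), giving 193⁻¹ ≡ 729.
x ≡ 193⁻¹·268 ≡ 729·268 ≡ 688 (mod 818).

688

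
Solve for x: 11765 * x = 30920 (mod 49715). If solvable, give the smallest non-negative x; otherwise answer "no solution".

3455

First find gcd(11765, 49715):
49715 = 4·11765 + 2655
11765 = 4·2655 + 1145
2655 = 2·1145 + 365
1145 = 3·365 + 50
365 = 7·50 + 15
50 = 3·15 + 5
15 = 3·5 + 0
gcd = 5 and 5 | 30920, so solutions exist. Divide through by 5: 2353x ≡ 6184 (mod 9943).
Now find 2353⁻¹ mod 9943:
9943 = 4×2353 + 531
2353 = 4×531 + 229
531 = 2×229 + 73
229 = 3×73 + 10
73 = 7×10 + 3
10 = 3×3 + 1
3 = 3×1 + 0
Back-substitute:
1 = 10 − 3·3
1 = −3·73 + 22·10
1 = 22·229 − 69·73
1 = −69·531 + 160·229
1 = 160·2353 − 709·531
1 = −709·9943 + 2996·2353
So 2353⁻¹ ≡ 2996 (mod 9943).
Then x ≡ 2996·6184 ≡ 3455 (mod 9943); the smallest non-negative solution is x = 3455.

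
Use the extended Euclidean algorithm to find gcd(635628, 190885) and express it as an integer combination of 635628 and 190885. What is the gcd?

1

Euclidean algorithm:
635628 = 3·190885 + 62973
190885 = 3·62973 + 1966
62973 = 32·1966 + 61
1966 = 32·61 + 14
61 = 4·14 + 5
14 = 2·5 + 4
5 = 1·4 + 1
4 = 4·1 + 0
gcd(635628, 190885) = 1.
Express as a combination:
1 = 5 − 4
1 = −14 + 3·5
1 = 3·61 − 13·14
1 = −13·1966 + 419·61
1 = 419·62973 − 13421·1966
1 = −13421·190885 + 40682·62973
1 = 40682·635628 − 135467·190885
So 1 = (40682)·635628 + (-135467)·190885.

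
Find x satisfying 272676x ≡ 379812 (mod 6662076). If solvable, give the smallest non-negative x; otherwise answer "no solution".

181777

First find gcd(272676, 6662076):
6662076 = 24·272676 + 117852
272676 = 2·117852 + 36972
117852 = 3·36972 + 6936
36972 = 5·6936 + 2292
6936 = 3·2292 + 60
2292 = 38·60 + 12
60 = 5·12 + 0
gcd = 12 and 12 | 379812, so solutions exist. Divide through by 12: 22723x ≡ 31651 (mod 555173).
Now find 22723⁻¹ mod 555173:
555173 = 24·22723 + 9821
22723 = 2·9821 + 3081
9821 = 3·3081 + 578
3081 = 5·578 + 191
578 = 3·191 + 5
191 = 38·5 + 1
5 = 5·1 + 0
Back-substitute:
1 = 191 − 38·5
1 = −38·578 + 115·191
1 = 115·3081 − 613·578
1 = −613·9821 + 1954·3081
1 = 1954·22723 − 4521·9821
1 = −4521·555173 + 110458·22723
So 22723⁻¹ ≡ 110458 (mod 555173).
Then x ≡ 110458·31651 ≡ 181777 (mod 555173); the smallest non-negative solution is x = 181777.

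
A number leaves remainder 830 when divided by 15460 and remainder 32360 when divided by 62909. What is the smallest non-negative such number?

Write x = 830 + 15460·k. Then 15460·k ≡ 32360 − 830 ≡ 31530 (mod 62909).
Need 15460⁻¹ mod 62909. Extended Euclid on (62909, 15460):
62909 = 4*15460 + 1069
15460 = 14*1069 + 494
1069 = 2*494 + 81
494 = 6*81 + 8
81 = 10*8 + 1
8 = 8*1 + 0
Back-substitute:
1 = 81 − 10·8
1 = −10·494 + 61·81
1 = 61·1069 − 132·494
1 = −132·15460 + 1909·1069
1 = 1909·62909 − 7768·15460
15460⁻¹ ≡ 55141 (mod 62909), so k ≡ 55141·31530 ≡ 42606 (mod 62909).
x = 830 + 15460·42606 = 658689590.

658689590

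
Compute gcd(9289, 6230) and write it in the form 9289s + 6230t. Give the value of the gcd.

7

Apply Euclid's algorithm to 9289 and 6230:
9289 = 1·6230 + 3059
6230 = 2·3059 + 112
3059 = 27·112 + 35
112 = 3·35 + 7
35 = 5·7 + 0
gcd(9289, 6230) = 7.
Working backward:
7 = 112 − 3·35
7 = −3·3059 + 82·112
7 = 82·6230 − 167·3059
7 = −167·9289 + 249·6230
So 7 = (-167)·9289 + (249)·6230.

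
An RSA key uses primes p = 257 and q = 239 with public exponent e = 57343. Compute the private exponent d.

φ(n) = (p−1)(q−1) = 256·238 = 60928.
Need d with 57343·d ≡ 1 (mod 60928). Apply the extended Euclidean algorithm:
60928 = 1·57343 + 3585
57343 = 15·3585 + 3568
3585 = 1·3568 + 17
3568 = 209·17 + 15
17 = 1·15 + 2
15 = 7·2 + 1
2 = 2·1 + 0
Back-substitute:
1 = 15 − 7·2
1 = −7·17 + 8·15
1 = 8·3568 − 1679·17
1 = −1679·3585 + 1687·3568
1 = 1687·57343 − 26984·3585
1 = −26984·60928 + 28671·57343
So 57343·28671 ≡ 1 (mod 60928), hence d = 28671.

28671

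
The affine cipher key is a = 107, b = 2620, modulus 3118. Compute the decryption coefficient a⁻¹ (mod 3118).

1661

Run Euclid on (3118, 107):
3118 = 29·107 + 15
107 = 7·15 + 2
15 = 7·2 + 1
2 = 2·1 + 0
gcd = 1, so the inverse exists. Back-substitute:
1 = 15 − 7·2
1 = −7·107 + 50·15
1 = 50·3118 − 1457·107
Hence 107⁻¹ ≡ -1457 ≡ 1661 (mod 3118).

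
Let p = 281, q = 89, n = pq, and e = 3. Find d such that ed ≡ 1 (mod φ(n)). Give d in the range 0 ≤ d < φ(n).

16427

φ(n) = (p−1)(q−1) = 280·88 = 24640.
Need d with 3·d ≡ 1 (mod 24640). Apply the extended Euclidean algorithm:
24640 = 8213·3 + 1
3 = 3·1 + 0
Back-substitute:
1 = 24640 − 8213·3
So 3·(-8213) ≡ 1 (mod 24640), hence d ≡ -8213 ≡ 16427 (mod 24640).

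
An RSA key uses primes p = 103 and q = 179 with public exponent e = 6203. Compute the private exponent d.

3527

φ(n) = (p−1)(q−1) = 102·178 = 18156.
Need d with 6203·d ≡ 1 (mod 18156). Apply the extended Euclidean algorithm:
18156 = 2*6203 + 5750
6203 = 1*5750 + 453
5750 = 12*453 + 314
453 = 1*314 + 139
314 = 2*139 + 36
139 = 3*36 + 31
36 = 1*31 + 5
31 = 6*5 + 1
5 = 5*1 + 0
Back-substitute:
1 = 31 − 6·5
1 = −6·36 + 7·31
1 = 7·139 − 27·36
1 = −27·314 + 61·139
1 = 61·453 − 88·314
1 = −88·5750 + 1117·453
1 = 1117·6203 − 1205·5750
1 = −1205·18156 + 3527·6203
So 6203·3527 ≡ 1 (mod 18156), hence d = 3527.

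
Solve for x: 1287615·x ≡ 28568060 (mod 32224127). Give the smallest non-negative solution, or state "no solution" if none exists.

First find gcd(1287615, 32224127):
32224127 = 25·1287615 + 33752
1287615 = 38·33752 + 5039
33752 = 6·5039 + 3518
5039 = 1·3518 + 1521
3518 = 2·1521 + 476
1521 = 3·476 + 93
476 = 5·93 + 11
93 = 8·11 + 5
11 = 2·5 + 1
5 = 5·1 + 0
gcd = 1, so a unique solution mod 32224127 exists.
Back-substitute for the Bézout coefficients:
1 = 11 − 2·5
1 = −2·93 + 17·11
1 = 17·476 − 87·93
1 = −87·1521 + 278·476
1 = 278·3518 − 643·1521
1 = −643·5039 + 921·3518
1 = 921·33752 − 6169·5039
1 = −6169·1287615 + 235343·33752
1 = 235343·32224127 − 5889744·1287615
So 1287615·(-5889744) ≡ 1 (mod 32224127), giving 1287615⁻¹ ≡ 26334383.
x ≡ 1287615⁻¹·28568060 ≡ 26334383·28568060 ≡ 9171003 (mod 32224127).

9171003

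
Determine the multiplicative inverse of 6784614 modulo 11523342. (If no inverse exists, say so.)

Euclidean algorithm on 11523342, 6784614:
11523342 = 1×6784614 + 4738728
6784614 = 1×4738728 + 2045886
4738728 = 2×2045886 + 646956
2045886 = 3×646956 + 105018
646956 = 6×105018 + 16848
105018 = 6×16848 + 3930
16848 = 4×3930 + 1128
3930 = 3×1128 + 546
1128 = 2×546 + 36
546 = 15×36 + 6
36 = 6×6 + 0
Since gcd = 6 > 1, 6784614 is not a unit mod 11523342.

no inverse exists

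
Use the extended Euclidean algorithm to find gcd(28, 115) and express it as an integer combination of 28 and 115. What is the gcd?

Euclidean algorithm:
115 = 4×28 + 3
28 = 9×3 + 1
3 = 3×1 + 0
gcd(28, 115) = 1.
Back-substituting:
1 = 28 − 9·3
1 = −9·115 + 37·28
So 1 = (-9)·115 + (37)·28.

1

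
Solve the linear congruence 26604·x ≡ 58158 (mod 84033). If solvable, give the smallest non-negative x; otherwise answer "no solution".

7703

First find gcd(26604, 84033):
84033 = 3*26604 + 4221
26604 = 6*4221 + 1278
4221 = 3*1278 + 387
1278 = 3*387 + 117
387 = 3*117 + 36
117 = 3*36 + 9
36 = 4*9 + 0
gcd = 9 and 9 | 58158, so solutions exist. Divide through by 9: 2956x ≡ 6462 (mod 9337).
Now find 2956⁻¹ mod 9337:
9337 = 3·2956 + 469
2956 = 6·469 + 142
469 = 3·142 + 43
142 = 3·43 + 13
43 = 3·13 + 4
13 = 3·4 + 1
4 = 4·1 + 0
Back-substitute:
1 = 13 − 3·4
1 = −3·43 + 10·13
1 = 10·142 − 33·43
1 = −33·469 + 109·142
1 = 109·2956 − 687·469
1 = −687·9337 + 2170·2956
So 2956⁻¹ ≡ 2170 (mod 9337).
Then x ≡ 2170·6462 ≡ 7703 (mod 9337); the smallest non-negative solution is x = 7703.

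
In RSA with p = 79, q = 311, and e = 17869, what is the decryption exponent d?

φ(n) = (p−1)(q−1) = 78·310 = 24180.
Need d with 17869·d ≡ 1 (mod 24180). Apply the extended Euclidean algorithm:
24180 = 1·17869 + 6311
17869 = 2·6311 + 5247
6311 = 1·5247 + 1064
5247 = 4·1064 + 991
1064 = 1·991 + 73
991 = 13·73 + 42
73 = 1·42 + 31
42 = 1·31 + 11
31 = 2·11 + 9
11 = 1·9 + 2
9 = 4·2 + 1
2 = 2·1 + 0
Back-substitute:
1 = 9 − 4·2
1 = −4·11 + 5·9
1 = 5·31 − 14·11
1 = −14·42 + 19·31
1 = 19·73 − 33·42
1 = −33·991 + 448·73
1 = 448·1064 − 481·991
1 = −481·5247 + 2372·1064
1 = 2372·6311 − 2853·5247
1 = −2853·17869 + 8078·6311
1 = 8078·24180 − 10931·17869
So 17869·(-10931) ≡ 1 (mod 24180), hence d ≡ -10931 ≡ 13249 (mod 24180).

13249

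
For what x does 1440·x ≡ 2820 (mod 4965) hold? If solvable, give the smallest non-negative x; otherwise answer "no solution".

First find gcd(1440, 4965):
4965 = 3*1440 + 645
1440 = 2*645 + 150
645 = 4*150 + 45
150 = 3*45 + 15
45 = 3*15 + 0
gcd = 15 and 15 | 2820, so solutions exist. Divide through by 15: 96x ≡ 188 (mod 331).
Now find 96⁻¹ mod 331:
331 = 3·96 + 43
96 = 2·43 + 10
43 = 4·10 + 3
10 = 3·3 + 1
3 = 3·1 + 0
Back-substitute:
1 = 10 − 3·3
1 = −3·43 + 13·10
1 = 13·96 − 29·43
1 = −29·331 + 100·96
So 96⁻¹ ≡ 100 (mod 331).
Then x ≡ 100·188 ≡ 264 (mod 331); the smallest non-negative solution is x = 264.

264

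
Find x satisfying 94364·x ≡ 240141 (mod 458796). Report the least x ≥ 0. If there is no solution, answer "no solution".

no solution

gcd(94364, 458796):
458796 = 4·94364 + 81340
94364 = 1·81340 + 13024
81340 = 6·13024 + 3196
13024 = 4·3196 + 240
3196 = 13·240 + 76
240 = 3·76 + 12
76 = 6·12 + 4
12 = 3·4 + 0
gcd = 4, but 4 ∤ 240141, so the congruence has no solution.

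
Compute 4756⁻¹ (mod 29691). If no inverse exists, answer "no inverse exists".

15064

Extended Euclidean algorithm:
29691 = 6·4756 + 1155
4756 = 4·1155 + 136
1155 = 8·136 + 67
136 = 2·67 + 2
67 = 33·2 + 1
2 = 2·1 + 0
gcd = 1, so the inverse exists. Back-substitute:
1 = 67 − 33·2
1 = −33·136 + 67·67
1 = 67·1155 − 569·136
1 = −569·4756 + 2343·1155
1 = 2343·29691 − 14627·4756
Thus 4756·(-14627) ≡ 1 (mod 29691); reducing, -14627 mod 29691 = 15064.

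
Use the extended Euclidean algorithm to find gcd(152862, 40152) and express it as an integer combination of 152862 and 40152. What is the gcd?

Repeated division:
152862 = 3×40152 + 32406
40152 = 1×32406 + 7746
32406 = 4×7746 + 1422
7746 = 5×1422 + 636
1422 = 2×636 + 150
636 = 4×150 + 36
150 = 4×36 + 6
36 = 6×6 + 0
gcd(152862, 40152) = 6.
Back-substituting:
6 = 150 − 4·36
6 = −4·636 + 17·150
6 = 17·1422 − 38·636
6 = −38·7746 + 207·1422
6 = 207·32406 − 866·7746
6 = −866·40152 + 1073·32406
6 = 1073·152862 − 4085·40152
So 6 = (1073)·152862 + (-4085)·40152.

6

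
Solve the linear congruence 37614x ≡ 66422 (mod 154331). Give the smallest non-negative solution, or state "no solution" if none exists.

First find gcd(37614, 154331):
154331 = 4·37614 + 3875
37614 = 9·3875 + 2739
3875 = 1·2739 + 1136
2739 = 2·1136 + 467
1136 = 2·467 + 202
467 = 2·202 + 63
202 = 3·63 + 13
63 = 4·13 + 11
13 = 1·11 + 2
11 = 5·2 + 1
2 = 2·1 + 0
gcd = 1, so a unique solution mod 154331 exists.
Back-substitute for the Bézout coefficients:
1 = 11 − 5·2
1 = −5·13 + 6·11
1 = 6·63 − 29·13
1 = −29·202 + 93·63
1 = 93·467 − 215·202
1 = −215·1136 + 523·467
1 = 523·2739 − 1261·1136
1 = −1261·3875 + 1784·2739
1 = 1784·37614 − 17317·3875
1 = −17317·154331 + 71052·37614
So 37614·(71052) ≡ 1 (mod 154331), giving 37614⁻¹ ≡ 71052.
x ≡ 37614⁻¹·66422 ≡ 71052·66422 ≡ 128295 (mod 154331).

128295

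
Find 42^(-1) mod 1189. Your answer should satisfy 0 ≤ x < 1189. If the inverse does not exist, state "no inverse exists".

Run Euclid on (1189, 42):
1189 = 28*42 + 13
42 = 3*13 + 3
13 = 4*3 + 1
3 = 3*1 + 0
Since gcd(42, 1189) = 1, back-substitute to write 1 as a combination:
1 = 13 − 4·3
1 = −4·42 + 13·13
1 = 13·1189 − 368·42
So 42·(-368) ≡ 1 (mod 1189), and -368 ≡ 821 (mod 1189).

821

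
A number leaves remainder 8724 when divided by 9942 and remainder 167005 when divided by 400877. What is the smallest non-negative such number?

Write x = 8724 + 9942·k. Then 9942·k ≡ 167005 − 8724 ≡ 158281 (mod 400877).
Need 9942⁻¹ mod 400877. Extended Euclid on (400877, 9942):
400877 = 40×9942 + 3197
9942 = 3×3197 + 351
3197 = 9×351 + 38
351 = 9×38 + 9
38 = 4×9 + 2
9 = 4×2 + 1
2 = 2×1 + 0
Back-substitute:
1 = 9 − 4·2
1 = −4·38 + 17·9
1 = 17·351 − 157·38
1 = −157·3197 + 1430·351
1 = 1430·9942 − 4447·3197
1 = −4447·400877 + 179310·9942
9942⁻¹ ≡ 179310 (mod 400877), so k ≡ 179310·158281 ≡ 76264 (mod 400877).
x = 8724 + 9942·76264 = 758225412.

758225412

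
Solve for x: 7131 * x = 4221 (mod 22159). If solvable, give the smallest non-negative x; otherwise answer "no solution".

8633

First find gcd(7131, 22159):
22159 = 3*7131 + 766
7131 = 9*766 + 237
766 = 3*237 + 55
237 = 4*55 + 17
55 = 3*17 + 4
17 = 4*4 + 1
4 = 4*1 + 0
gcd = 1, so a unique solution mod 22159 exists.
Back-substitute for the Bézout coefficients:
1 = 17 − 4·4
1 = −4·55 + 13·17
1 = 13·237 − 56·55
1 = −56·766 + 181·237
1 = 181·7131 − 1685·766
1 = −1685·22159 + 5236·7131
So 7131·(5236) ≡ 1 (mod 22159), giving 7131⁻¹ ≡ 5236.
x ≡ 7131⁻¹·4221 ≡ 5236·4221 ≡ 8633 (mod 22159).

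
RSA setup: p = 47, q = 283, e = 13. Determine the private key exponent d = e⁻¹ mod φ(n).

φ(n) = (p−1)(q−1) = 46·282 = 12972.
Need d with 13·d ≡ 1 (mod 12972). Apply the extended Euclidean algorithm:
12972 = 997·13 + 11
13 = 1·11 + 2
11 = 5·2 + 1
2 = 2·1 + 0
Back-substitute:
1 = 11 − 5·2
1 = −5·13 + 6·11
1 = 6·12972 − 5987·13
So 13·(-5987) ≡ 1 (mod 12972), hence d ≡ -5987 ≡ 6985 (mod 12972).

6985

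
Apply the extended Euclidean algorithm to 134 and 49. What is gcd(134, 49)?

1

Apply Euclid's algorithm to 134 and 49:
134 = 2*49 + 36
49 = 1*36 + 13
36 = 2*13 + 10
13 = 1*10 + 3
10 = 3*3 + 1
3 = 3*1 + 0
gcd(134, 49) = 1.
Back-substituting:
1 = 10 − 3·3
1 = −3·13 + 4·10
1 = 4·36 − 11·13
1 = −11·49 + 15·36
1 = 15·134 − 41·49
So 1 = (15)·134 + (-41)·49.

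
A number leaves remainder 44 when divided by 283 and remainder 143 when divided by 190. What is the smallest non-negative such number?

Write x = 44 + 283·k. Then 283·k ≡ 143 − 44 ≡ 99 (mod 190).
Need 283⁻¹ mod 190. Extended Euclid on (190, 93):
190 = 2*93 + 4
93 = 23*4 + 1
4 = 4*1 + 0
Back-substitute:
1 = 93 − 23·4
1 = −23·190 + 47·93
283⁻¹ ≡ 47 (mod 190), so k ≡ 47·99 ≡ 93 (mod 190).
x = 44 + 283·93 = 26363.

26363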